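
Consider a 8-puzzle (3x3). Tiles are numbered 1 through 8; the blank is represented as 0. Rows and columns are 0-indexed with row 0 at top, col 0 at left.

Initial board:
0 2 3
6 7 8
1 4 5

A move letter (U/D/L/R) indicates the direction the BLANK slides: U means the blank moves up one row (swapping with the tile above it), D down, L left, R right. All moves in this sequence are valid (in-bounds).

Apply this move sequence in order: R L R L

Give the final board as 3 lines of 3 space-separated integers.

After move 1 (R):
2 0 3
6 7 8
1 4 5

After move 2 (L):
0 2 3
6 7 8
1 4 5

After move 3 (R):
2 0 3
6 7 8
1 4 5

After move 4 (L):
0 2 3
6 7 8
1 4 5

Answer: 0 2 3
6 7 8
1 4 5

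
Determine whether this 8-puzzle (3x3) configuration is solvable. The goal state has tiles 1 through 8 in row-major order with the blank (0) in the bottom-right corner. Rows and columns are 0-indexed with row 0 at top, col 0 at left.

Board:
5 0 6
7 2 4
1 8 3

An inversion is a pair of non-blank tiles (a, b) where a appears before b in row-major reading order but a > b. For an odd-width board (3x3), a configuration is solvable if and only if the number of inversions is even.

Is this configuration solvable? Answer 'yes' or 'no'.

Answer: yes

Derivation:
Inversions (pairs i<j in row-major order where tile[i] > tile[j] > 0): 16
16 is even, so the puzzle is solvable.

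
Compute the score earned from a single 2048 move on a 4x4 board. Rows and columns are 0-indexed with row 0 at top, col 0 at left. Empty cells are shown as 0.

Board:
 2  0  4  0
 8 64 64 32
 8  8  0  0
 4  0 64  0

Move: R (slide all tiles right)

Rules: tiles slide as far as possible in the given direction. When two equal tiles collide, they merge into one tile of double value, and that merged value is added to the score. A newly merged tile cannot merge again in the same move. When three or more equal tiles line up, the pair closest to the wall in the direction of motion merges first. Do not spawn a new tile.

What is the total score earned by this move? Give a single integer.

Slide right:
row 0: [2, 0, 4, 0] -> [0, 0, 2, 4]  score +0 (running 0)
row 1: [8, 64, 64, 32] -> [0, 8, 128, 32]  score +128 (running 128)
row 2: [8, 8, 0, 0] -> [0, 0, 0, 16]  score +16 (running 144)
row 3: [4, 0, 64, 0] -> [0, 0, 4, 64]  score +0 (running 144)
Board after move:
  0   0   2   4
  0   8 128  32
  0   0   0  16
  0   0   4  64

Answer: 144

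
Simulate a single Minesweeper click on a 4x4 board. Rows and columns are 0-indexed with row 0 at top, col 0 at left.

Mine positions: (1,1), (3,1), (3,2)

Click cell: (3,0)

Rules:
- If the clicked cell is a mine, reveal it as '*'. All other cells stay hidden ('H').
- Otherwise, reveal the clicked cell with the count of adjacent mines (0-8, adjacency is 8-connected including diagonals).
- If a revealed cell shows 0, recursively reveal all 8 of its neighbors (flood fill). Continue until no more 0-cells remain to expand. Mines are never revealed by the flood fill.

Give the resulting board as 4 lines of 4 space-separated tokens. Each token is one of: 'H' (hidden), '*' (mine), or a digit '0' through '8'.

H H H H
H H H H
H H H H
1 H H H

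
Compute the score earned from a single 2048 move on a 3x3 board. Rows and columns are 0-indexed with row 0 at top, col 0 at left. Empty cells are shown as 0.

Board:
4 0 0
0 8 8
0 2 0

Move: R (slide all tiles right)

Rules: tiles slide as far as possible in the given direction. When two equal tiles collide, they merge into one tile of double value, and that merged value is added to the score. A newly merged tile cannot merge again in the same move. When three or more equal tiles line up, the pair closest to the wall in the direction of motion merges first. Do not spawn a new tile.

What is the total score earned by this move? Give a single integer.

Answer: 16

Derivation:
Slide right:
row 0: [4, 0, 0] -> [0, 0, 4]  score +0 (running 0)
row 1: [0, 8, 8] -> [0, 0, 16]  score +16 (running 16)
row 2: [0, 2, 0] -> [0, 0, 2]  score +0 (running 16)
Board after move:
 0  0  4
 0  0 16
 0  0  2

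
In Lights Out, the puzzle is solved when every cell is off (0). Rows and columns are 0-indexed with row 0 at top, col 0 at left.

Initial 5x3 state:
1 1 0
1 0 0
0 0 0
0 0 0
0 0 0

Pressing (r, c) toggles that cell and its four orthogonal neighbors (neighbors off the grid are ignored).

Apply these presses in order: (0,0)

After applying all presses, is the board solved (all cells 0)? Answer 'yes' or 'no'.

After press 1 at (0,0):
0 0 0
0 0 0
0 0 0
0 0 0
0 0 0

Lights still on: 0

Answer: yes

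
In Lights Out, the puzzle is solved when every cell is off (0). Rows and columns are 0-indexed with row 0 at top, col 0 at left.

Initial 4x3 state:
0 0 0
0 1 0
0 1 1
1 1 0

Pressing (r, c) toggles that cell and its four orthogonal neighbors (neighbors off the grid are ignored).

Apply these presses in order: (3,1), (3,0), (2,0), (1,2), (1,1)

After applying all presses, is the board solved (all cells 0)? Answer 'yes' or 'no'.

After press 1 at (3,1):
0 0 0
0 1 0
0 0 1
0 0 1

After press 2 at (3,0):
0 0 0
0 1 0
1 0 1
1 1 1

After press 3 at (2,0):
0 0 0
1 1 0
0 1 1
0 1 1

After press 4 at (1,2):
0 0 1
1 0 1
0 1 0
0 1 1

After press 5 at (1,1):
0 1 1
0 1 0
0 0 0
0 1 1

Lights still on: 5

Answer: no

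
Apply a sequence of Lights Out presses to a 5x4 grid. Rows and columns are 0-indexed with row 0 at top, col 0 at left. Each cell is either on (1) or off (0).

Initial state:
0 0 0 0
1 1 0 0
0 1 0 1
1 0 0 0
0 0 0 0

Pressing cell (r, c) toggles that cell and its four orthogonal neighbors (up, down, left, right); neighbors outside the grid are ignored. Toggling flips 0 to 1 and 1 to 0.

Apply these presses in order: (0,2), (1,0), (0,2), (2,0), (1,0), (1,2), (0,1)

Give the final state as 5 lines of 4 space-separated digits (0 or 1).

Answer: 1 1 0 0
0 1 1 1
1 0 1 1
0 0 0 0
0 0 0 0

Derivation:
After press 1 at (0,2):
0 1 1 1
1 1 1 0
0 1 0 1
1 0 0 0
0 0 0 0

After press 2 at (1,0):
1 1 1 1
0 0 1 0
1 1 0 1
1 0 0 0
0 0 0 0

After press 3 at (0,2):
1 0 0 0
0 0 0 0
1 1 0 1
1 0 0 0
0 0 0 0

After press 4 at (2,0):
1 0 0 0
1 0 0 0
0 0 0 1
0 0 0 0
0 0 0 0

After press 5 at (1,0):
0 0 0 0
0 1 0 0
1 0 0 1
0 0 0 0
0 0 0 0

After press 6 at (1,2):
0 0 1 0
0 0 1 1
1 0 1 1
0 0 0 0
0 0 0 0

After press 7 at (0,1):
1 1 0 0
0 1 1 1
1 0 1 1
0 0 0 0
0 0 0 0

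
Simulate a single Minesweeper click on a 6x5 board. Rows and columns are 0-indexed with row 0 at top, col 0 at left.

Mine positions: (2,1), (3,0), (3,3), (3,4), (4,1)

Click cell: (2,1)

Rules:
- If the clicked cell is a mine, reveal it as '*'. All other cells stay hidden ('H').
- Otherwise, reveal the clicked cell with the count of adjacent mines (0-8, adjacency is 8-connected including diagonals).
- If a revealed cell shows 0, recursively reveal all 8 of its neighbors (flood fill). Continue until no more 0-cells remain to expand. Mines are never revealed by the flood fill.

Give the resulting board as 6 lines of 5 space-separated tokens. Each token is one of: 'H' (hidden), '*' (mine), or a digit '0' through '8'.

H H H H H
H H H H H
H * H H H
H H H H H
H H H H H
H H H H H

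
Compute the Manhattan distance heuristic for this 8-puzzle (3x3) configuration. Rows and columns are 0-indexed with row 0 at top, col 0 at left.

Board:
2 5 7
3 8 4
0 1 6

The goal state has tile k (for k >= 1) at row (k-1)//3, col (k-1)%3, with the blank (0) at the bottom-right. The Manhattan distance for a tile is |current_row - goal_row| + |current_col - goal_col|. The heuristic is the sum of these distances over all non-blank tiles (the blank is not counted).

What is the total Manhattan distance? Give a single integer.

Answer: 16

Derivation:
Tile 2: (0,0)->(0,1) = 1
Tile 5: (0,1)->(1,1) = 1
Tile 7: (0,2)->(2,0) = 4
Tile 3: (1,0)->(0,2) = 3
Tile 8: (1,1)->(2,1) = 1
Tile 4: (1,2)->(1,0) = 2
Tile 1: (2,1)->(0,0) = 3
Tile 6: (2,2)->(1,2) = 1
Sum: 1 + 1 + 4 + 3 + 1 + 2 + 3 + 1 = 16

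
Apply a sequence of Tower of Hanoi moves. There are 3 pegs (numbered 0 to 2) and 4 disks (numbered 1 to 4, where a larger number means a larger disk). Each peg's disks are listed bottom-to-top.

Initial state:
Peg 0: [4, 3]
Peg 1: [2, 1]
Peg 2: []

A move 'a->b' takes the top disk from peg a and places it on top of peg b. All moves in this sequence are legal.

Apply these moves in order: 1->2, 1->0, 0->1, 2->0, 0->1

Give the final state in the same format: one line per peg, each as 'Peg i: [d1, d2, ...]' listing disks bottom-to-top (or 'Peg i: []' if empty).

Answer: Peg 0: [4, 3]
Peg 1: [2, 1]
Peg 2: []

Derivation:
After move 1 (1->2):
Peg 0: [4, 3]
Peg 1: [2]
Peg 2: [1]

After move 2 (1->0):
Peg 0: [4, 3, 2]
Peg 1: []
Peg 2: [1]

After move 3 (0->1):
Peg 0: [4, 3]
Peg 1: [2]
Peg 2: [1]

After move 4 (2->0):
Peg 0: [4, 3, 1]
Peg 1: [2]
Peg 2: []

After move 5 (0->1):
Peg 0: [4, 3]
Peg 1: [2, 1]
Peg 2: []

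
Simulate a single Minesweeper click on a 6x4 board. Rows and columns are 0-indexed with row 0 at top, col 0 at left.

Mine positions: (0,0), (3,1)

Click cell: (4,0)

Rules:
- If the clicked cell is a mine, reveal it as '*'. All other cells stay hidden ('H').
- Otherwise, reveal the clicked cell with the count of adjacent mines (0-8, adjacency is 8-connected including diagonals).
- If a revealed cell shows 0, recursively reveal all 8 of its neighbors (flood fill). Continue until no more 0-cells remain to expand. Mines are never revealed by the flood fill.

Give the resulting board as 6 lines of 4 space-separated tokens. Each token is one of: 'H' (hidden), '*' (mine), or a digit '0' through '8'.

H H H H
H H H H
H H H H
H H H H
1 H H H
H H H H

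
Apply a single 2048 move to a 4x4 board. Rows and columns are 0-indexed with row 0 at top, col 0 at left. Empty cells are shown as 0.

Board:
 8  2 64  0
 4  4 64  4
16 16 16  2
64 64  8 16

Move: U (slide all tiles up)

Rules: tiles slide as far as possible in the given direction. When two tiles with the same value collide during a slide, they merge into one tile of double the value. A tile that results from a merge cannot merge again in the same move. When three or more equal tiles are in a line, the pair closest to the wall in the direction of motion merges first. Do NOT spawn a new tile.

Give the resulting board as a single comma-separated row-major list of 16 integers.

Slide up:
col 0: [8, 4, 16, 64] -> [8, 4, 16, 64]
col 1: [2, 4, 16, 64] -> [2, 4, 16, 64]
col 2: [64, 64, 16, 8] -> [128, 16, 8, 0]
col 3: [0, 4, 2, 16] -> [4, 2, 16, 0]

Answer: 8, 2, 128, 4, 4, 4, 16, 2, 16, 16, 8, 16, 64, 64, 0, 0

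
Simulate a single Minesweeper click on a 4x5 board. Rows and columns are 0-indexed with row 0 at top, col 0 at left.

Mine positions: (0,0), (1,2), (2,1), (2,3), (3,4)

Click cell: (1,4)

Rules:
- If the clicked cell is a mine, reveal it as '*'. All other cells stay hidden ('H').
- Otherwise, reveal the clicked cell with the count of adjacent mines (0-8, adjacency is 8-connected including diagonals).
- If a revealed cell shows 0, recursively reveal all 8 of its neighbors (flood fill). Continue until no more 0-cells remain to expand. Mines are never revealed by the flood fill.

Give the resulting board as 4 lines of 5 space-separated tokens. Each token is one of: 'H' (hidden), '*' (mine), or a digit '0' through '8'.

H H H H H
H H H H 1
H H H H H
H H H H H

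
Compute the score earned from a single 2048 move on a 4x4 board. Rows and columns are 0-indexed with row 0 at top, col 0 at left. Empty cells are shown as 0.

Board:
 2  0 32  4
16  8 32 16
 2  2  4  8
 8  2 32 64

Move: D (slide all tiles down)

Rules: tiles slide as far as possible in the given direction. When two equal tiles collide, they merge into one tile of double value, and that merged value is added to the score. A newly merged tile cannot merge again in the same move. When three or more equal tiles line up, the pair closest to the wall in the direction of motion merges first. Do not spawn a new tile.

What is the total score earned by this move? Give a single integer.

Slide down:
col 0: [2, 16, 2, 8] -> [2, 16, 2, 8]  score +0 (running 0)
col 1: [0, 8, 2, 2] -> [0, 0, 8, 4]  score +4 (running 4)
col 2: [32, 32, 4, 32] -> [0, 64, 4, 32]  score +64 (running 68)
col 3: [4, 16, 8, 64] -> [4, 16, 8, 64]  score +0 (running 68)
Board after move:
 2  0  0  4
16  0 64 16
 2  8  4  8
 8  4 32 64

Answer: 68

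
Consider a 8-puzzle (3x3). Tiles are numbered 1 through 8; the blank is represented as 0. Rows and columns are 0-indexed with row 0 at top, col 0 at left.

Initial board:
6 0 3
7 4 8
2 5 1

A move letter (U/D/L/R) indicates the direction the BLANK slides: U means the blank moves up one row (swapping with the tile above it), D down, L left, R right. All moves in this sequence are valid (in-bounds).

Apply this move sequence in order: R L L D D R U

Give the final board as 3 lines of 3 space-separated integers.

After move 1 (R):
6 3 0
7 4 8
2 5 1

After move 2 (L):
6 0 3
7 4 8
2 5 1

After move 3 (L):
0 6 3
7 4 8
2 5 1

After move 4 (D):
7 6 3
0 4 8
2 5 1

After move 5 (D):
7 6 3
2 4 8
0 5 1

After move 6 (R):
7 6 3
2 4 8
5 0 1

After move 7 (U):
7 6 3
2 0 8
5 4 1

Answer: 7 6 3
2 0 8
5 4 1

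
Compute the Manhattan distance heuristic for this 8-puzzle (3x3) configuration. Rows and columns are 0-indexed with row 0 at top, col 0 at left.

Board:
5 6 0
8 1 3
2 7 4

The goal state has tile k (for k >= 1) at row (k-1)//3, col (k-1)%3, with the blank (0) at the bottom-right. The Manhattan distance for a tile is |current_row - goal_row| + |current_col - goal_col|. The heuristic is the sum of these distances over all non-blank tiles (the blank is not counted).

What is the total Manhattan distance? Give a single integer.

Tile 5: at (0,0), goal (1,1), distance |0-1|+|0-1| = 2
Tile 6: at (0,1), goal (1,2), distance |0-1|+|1-2| = 2
Tile 8: at (1,0), goal (2,1), distance |1-2|+|0-1| = 2
Tile 1: at (1,1), goal (0,0), distance |1-0|+|1-0| = 2
Tile 3: at (1,2), goal (0,2), distance |1-0|+|2-2| = 1
Tile 2: at (2,0), goal (0,1), distance |2-0|+|0-1| = 3
Tile 7: at (2,1), goal (2,0), distance |2-2|+|1-0| = 1
Tile 4: at (2,2), goal (1,0), distance |2-1|+|2-0| = 3
Sum: 2 + 2 + 2 + 2 + 1 + 3 + 1 + 3 = 16

Answer: 16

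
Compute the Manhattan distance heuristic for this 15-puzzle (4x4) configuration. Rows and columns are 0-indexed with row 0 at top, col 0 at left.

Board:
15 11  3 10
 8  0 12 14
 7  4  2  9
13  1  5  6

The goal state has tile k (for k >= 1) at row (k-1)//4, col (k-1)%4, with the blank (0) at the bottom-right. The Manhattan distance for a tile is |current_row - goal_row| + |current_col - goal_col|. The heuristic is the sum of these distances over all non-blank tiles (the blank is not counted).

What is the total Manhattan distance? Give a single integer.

Tile 15: at (0,0), goal (3,2), distance |0-3|+|0-2| = 5
Tile 11: at (0,1), goal (2,2), distance |0-2|+|1-2| = 3
Tile 3: at (0,2), goal (0,2), distance |0-0|+|2-2| = 0
Tile 10: at (0,3), goal (2,1), distance |0-2|+|3-1| = 4
Tile 8: at (1,0), goal (1,3), distance |1-1|+|0-3| = 3
Tile 12: at (1,2), goal (2,3), distance |1-2|+|2-3| = 2
Tile 14: at (1,3), goal (3,1), distance |1-3|+|3-1| = 4
Tile 7: at (2,0), goal (1,2), distance |2-1|+|0-2| = 3
Tile 4: at (2,1), goal (0,3), distance |2-0|+|1-3| = 4
Tile 2: at (2,2), goal (0,1), distance |2-0|+|2-1| = 3
Tile 9: at (2,3), goal (2,0), distance |2-2|+|3-0| = 3
Tile 13: at (3,0), goal (3,0), distance |3-3|+|0-0| = 0
Tile 1: at (3,1), goal (0,0), distance |3-0|+|1-0| = 4
Tile 5: at (3,2), goal (1,0), distance |3-1|+|2-0| = 4
Tile 6: at (3,3), goal (1,1), distance |3-1|+|3-1| = 4
Sum: 5 + 3 + 0 + 4 + 3 + 2 + 4 + 3 + 4 + 3 + 3 + 0 + 4 + 4 + 4 = 46

Answer: 46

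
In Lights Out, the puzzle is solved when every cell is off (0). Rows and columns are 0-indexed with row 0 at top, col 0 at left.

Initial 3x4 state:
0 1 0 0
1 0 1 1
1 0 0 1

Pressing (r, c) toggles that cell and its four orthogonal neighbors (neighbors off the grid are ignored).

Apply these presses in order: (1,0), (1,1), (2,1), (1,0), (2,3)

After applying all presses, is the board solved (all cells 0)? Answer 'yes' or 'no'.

Answer: yes

Derivation:
After press 1 at (1,0):
1 1 0 0
0 1 1 1
0 0 0 1

After press 2 at (1,1):
1 0 0 0
1 0 0 1
0 1 0 1

After press 3 at (2,1):
1 0 0 0
1 1 0 1
1 0 1 1

After press 4 at (1,0):
0 0 0 0
0 0 0 1
0 0 1 1

After press 5 at (2,3):
0 0 0 0
0 0 0 0
0 0 0 0

Lights still on: 0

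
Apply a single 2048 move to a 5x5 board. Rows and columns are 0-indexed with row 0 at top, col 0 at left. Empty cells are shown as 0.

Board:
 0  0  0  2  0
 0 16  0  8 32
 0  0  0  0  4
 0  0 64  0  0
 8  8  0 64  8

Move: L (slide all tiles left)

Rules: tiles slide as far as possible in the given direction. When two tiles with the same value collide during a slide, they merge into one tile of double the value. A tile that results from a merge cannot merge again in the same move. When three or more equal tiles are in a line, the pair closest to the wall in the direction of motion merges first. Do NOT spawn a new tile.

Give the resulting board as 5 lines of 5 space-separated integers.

Slide left:
row 0: [0, 0, 0, 2, 0] -> [2, 0, 0, 0, 0]
row 1: [0, 16, 0, 8, 32] -> [16, 8, 32, 0, 0]
row 2: [0, 0, 0, 0, 4] -> [4, 0, 0, 0, 0]
row 3: [0, 0, 64, 0, 0] -> [64, 0, 0, 0, 0]
row 4: [8, 8, 0, 64, 8] -> [16, 64, 8, 0, 0]

Answer:  2  0  0  0  0
16  8 32  0  0
 4  0  0  0  0
64  0  0  0  0
16 64  8  0  0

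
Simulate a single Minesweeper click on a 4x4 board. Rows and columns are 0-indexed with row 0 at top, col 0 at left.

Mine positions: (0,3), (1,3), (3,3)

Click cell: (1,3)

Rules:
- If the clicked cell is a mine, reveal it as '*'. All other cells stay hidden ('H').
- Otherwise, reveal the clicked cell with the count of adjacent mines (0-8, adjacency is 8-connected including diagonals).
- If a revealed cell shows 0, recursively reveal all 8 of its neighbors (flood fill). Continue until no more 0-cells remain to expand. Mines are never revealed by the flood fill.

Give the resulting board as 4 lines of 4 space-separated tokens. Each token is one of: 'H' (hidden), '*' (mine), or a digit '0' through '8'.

H H H H
H H H *
H H H H
H H H H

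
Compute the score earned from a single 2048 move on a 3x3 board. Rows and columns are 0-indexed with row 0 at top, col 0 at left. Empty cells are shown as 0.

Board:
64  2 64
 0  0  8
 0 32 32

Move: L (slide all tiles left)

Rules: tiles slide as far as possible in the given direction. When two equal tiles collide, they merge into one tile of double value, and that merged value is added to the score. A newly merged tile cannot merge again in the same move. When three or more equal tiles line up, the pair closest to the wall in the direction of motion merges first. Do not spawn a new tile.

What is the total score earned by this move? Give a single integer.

Answer: 64

Derivation:
Slide left:
row 0: [64, 2, 64] -> [64, 2, 64]  score +0 (running 0)
row 1: [0, 0, 8] -> [8, 0, 0]  score +0 (running 0)
row 2: [0, 32, 32] -> [64, 0, 0]  score +64 (running 64)
Board after move:
64  2 64
 8  0  0
64  0  0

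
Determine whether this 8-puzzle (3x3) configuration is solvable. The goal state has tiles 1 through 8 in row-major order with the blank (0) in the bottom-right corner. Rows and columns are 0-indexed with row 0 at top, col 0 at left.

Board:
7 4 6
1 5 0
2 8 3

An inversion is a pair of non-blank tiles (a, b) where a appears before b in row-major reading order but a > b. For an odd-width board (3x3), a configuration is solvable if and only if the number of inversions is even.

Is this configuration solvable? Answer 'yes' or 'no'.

Answer: yes

Derivation:
Inversions (pairs i<j in row-major order where tile[i] > tile[j] > 0): 16
16 is even, so the puzzle is solvable.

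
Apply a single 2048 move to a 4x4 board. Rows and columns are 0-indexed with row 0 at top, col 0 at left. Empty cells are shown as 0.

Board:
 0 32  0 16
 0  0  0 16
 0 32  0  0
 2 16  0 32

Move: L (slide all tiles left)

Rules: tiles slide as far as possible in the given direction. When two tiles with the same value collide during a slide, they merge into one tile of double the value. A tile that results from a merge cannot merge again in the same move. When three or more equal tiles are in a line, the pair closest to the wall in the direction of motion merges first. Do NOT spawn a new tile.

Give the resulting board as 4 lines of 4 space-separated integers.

Slide left:
row 0: [0, 32, 0, 16] -> [32, 16, 0, 0]
row 1: [0, 0, 0, 16] -> [16, 0, 0, 0]
row 2: [0, 32, 0, 0] -> [32, 0, 0, 0]
row 3: [2, 16, 0, 32] -> [2, 16, 32, 0]

Answer: 32 16  0  0
16  0  0  0
32  0  0  0
 2 16 32  0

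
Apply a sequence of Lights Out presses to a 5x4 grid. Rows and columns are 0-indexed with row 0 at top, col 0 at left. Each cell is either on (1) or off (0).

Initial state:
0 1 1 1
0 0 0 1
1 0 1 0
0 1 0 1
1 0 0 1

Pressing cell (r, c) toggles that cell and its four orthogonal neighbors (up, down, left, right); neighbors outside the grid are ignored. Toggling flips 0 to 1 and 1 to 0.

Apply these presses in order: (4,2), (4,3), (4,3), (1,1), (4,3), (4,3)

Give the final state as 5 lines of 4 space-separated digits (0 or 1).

Answer: 0 0 1 1
1 1 1 1
1 1 1 0
0 1 1 1
1 1 1 0

Derivation:
After press 1 at (4,2):
0 1 1 1
0 0 0 1
1 0 1 0
0 1 1 1
1 1 1 0

After press 2 at (4,3):
0 1 1 1
0 0 0 1
1 0 1 0
0 1 1 0
1 1 0 1

After press 3 at (4,3):
0 1 1 1
0 0 0 1
1 0 1 0
0 1 1 1
1 1 1 0

After press 4 at (1,1):
0 0 1 1
1 1 1 1
1 1 1 0
0 1 1 1
1 1 1 0

After press 5 at (4,3):
0 0 1 1
1 1 1 1
1 1 1 0
0 1 1 0
1 1 0 1

After press 6 at (4,3):
0 0 1 1
1 1 1 1
1 1 1 0
0 1 1 1
1 1 1 0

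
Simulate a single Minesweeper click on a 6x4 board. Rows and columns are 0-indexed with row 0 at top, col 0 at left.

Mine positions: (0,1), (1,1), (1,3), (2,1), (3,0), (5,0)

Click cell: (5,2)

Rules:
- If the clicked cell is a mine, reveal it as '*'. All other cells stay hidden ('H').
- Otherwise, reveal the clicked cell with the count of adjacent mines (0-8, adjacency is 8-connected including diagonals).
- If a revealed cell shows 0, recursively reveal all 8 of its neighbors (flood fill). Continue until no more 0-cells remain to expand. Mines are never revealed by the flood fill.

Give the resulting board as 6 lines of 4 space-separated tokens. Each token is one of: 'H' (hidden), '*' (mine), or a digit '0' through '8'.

H H H H
H H H H
H H 3 1
H 2 1 0
H 2 0 0
H 1 0 0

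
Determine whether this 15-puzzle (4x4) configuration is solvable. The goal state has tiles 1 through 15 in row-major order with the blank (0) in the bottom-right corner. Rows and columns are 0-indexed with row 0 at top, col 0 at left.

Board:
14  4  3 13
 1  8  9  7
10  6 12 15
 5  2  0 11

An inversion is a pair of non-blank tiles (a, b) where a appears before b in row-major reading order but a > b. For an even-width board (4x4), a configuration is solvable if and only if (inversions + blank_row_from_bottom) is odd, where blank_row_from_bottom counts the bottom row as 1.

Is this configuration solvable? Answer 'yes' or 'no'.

Inversions: 51
Blank is in row 3 (0-indexed from top), which is row 1 counting from the bottom (bottom = 1).
51 + 1 = 52, which is even, so the puzzle is not solvable.

Answer: no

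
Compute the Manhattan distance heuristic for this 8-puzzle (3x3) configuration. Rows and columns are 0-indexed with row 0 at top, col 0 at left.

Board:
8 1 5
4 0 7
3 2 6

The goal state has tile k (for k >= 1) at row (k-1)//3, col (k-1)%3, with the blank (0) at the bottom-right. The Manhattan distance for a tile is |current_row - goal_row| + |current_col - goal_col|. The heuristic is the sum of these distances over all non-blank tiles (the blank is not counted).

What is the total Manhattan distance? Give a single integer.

Tile 8: (0,0)->(2,1) = 3
Tile 1: (0,1)->(0,0) = 1
Tile 5: (0,2)->(1,1) = 2
Tile 4: (1,0)->(1,0) = 0
Tile 7: (1,2)->(2,0) = 3
Tile 3: (2,0)->(0,2) = 4
Tile 2: (2,1)->(0,1) = 2
Tile 6: (2,2)->(1,2) = 1
Sum: 3 + 1 + 2 + 0 + 3 + 4 + 2 + 1 = 16

Answer: 16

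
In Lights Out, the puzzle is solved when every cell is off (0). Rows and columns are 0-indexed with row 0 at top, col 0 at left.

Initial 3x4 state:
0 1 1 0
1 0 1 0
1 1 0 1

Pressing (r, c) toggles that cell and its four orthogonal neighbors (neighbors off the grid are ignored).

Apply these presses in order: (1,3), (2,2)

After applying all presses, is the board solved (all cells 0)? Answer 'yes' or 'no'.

Answer: no

Derivation:
After press 1 at (1,3):
0 1 1 1
1 0 0 1
1 1 0 0

After press 2 at (2,2):
0 1 1 1
1 0 1 1
1 0 1 1

Lights still on: 9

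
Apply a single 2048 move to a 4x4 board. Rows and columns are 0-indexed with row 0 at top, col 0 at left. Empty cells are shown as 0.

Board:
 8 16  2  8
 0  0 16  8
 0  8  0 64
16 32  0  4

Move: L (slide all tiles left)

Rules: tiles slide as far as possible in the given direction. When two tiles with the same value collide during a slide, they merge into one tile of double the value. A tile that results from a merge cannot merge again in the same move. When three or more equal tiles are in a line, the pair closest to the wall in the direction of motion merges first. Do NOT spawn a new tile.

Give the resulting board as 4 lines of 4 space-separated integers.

Slide left:
row 0: [8, 16, 2, 8] -> [8, 16, 2, 8]
row 1: [0, 0, 16, 8] -> [16, 8, 0, 0]
row 2: [0, 8, 0, 64] -> [8, 64, 0, 0]
row 3: [16, 32, 0, 4] -> [16, 32, 4, 0]

Answer:  8 16  2  8
16  8  0  0
 8 64  0  0
16 32  4  0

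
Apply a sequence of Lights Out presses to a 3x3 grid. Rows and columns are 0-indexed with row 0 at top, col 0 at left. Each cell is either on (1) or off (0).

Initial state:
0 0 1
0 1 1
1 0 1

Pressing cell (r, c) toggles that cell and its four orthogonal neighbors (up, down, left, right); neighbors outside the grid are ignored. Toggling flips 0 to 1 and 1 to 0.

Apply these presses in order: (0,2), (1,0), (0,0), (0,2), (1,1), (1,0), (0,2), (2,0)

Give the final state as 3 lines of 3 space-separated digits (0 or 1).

After press 1 at (0,2):
0 1 0
0 1 0
1 0 1

After press 2 at (1,0):
1 1 0
1 0 0
0 0 1

After press 3 at (0,0):
0 0 0
0 0 0
0 0 1

After press 4 at (0,2):
0 1 1
0 0 1
0 0 1

After press 5 at (1,1):
0 0 1
1 1 0
0 1 1

After press 6 at (1,0):
1 0 1
0 0 0
1 1 1

After press 7 at (0,2):
1 1 0
0 0 1
1 1 1

After press 8 at (2,0):
1 1 0
1 0 1
0 0 1

Answer: 1 1 0
1 0 1
0 0 1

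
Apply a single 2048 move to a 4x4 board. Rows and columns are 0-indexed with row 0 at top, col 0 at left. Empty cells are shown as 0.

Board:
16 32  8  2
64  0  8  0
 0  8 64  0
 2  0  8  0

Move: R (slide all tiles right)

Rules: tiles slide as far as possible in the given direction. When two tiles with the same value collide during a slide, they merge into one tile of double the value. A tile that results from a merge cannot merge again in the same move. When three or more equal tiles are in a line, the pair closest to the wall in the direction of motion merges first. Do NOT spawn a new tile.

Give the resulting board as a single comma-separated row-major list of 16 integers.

Slide right:
row 0: [16, 32, 8, 2] -> [16, 32, 8, 2]
row 1: [64, 0, 8, 0] -> [0, 0, 64, 8]
row 2: [0, 8, 64, 0] -> [0, 0, 8, 64]
row 3: [2, 0, 8, 0] -> [0, 0, 2, 8]

Answer: 16, 32, 8, 2, 0, 0, 64, 8, 0, 0, 8, 64, 0, 0, 2, 8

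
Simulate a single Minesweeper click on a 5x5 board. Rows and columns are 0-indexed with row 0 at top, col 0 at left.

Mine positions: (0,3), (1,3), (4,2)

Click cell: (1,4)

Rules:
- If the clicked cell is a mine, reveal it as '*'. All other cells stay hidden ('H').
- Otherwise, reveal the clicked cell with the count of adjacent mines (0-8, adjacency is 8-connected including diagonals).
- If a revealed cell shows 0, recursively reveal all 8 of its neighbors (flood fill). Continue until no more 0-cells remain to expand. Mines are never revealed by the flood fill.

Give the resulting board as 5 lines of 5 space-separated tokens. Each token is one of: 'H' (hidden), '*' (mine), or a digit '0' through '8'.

H H H H H
H H H H 2
H H H H H
H H H H H
H H H H H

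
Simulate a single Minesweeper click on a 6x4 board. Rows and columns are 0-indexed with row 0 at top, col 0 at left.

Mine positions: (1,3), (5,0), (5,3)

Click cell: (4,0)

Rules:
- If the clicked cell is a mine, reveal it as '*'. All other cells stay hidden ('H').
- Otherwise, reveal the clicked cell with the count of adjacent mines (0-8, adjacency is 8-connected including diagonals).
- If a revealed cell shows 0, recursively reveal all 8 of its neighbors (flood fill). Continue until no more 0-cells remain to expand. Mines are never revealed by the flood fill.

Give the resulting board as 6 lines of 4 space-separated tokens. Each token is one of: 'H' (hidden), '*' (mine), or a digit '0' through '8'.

H H H H
H H H H
H H H H
H H H H
1 H H H
H H H H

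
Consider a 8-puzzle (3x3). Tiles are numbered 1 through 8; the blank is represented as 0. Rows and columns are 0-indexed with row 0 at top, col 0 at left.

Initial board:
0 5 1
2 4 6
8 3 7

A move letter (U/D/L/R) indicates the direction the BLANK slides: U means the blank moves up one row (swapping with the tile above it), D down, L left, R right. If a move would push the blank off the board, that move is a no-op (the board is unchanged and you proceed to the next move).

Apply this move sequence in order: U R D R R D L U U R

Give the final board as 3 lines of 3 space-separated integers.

Answer: 5 1 0
2 4 7
8 6 3

Derivation:
After move 1 (U):
0 5 1
2 4 6
8 3 7

After move 2 (R):
5 0 1
2 4 6
8 3 7

After move 3 (D):
5 4 1
2 0 6
8 3 7

After move 4 (R):
5 4 1
2 6 0
8 3 7

After move 5 (R):
5 4 1
2 6 0
8 3 7

After move 6 (D):
5 4 1
2 6 7
8 3 0

After move 7 (L):
5 4 1
2 6 7
8 0 3

After move 8 (U):
5 4 1
2 0 7
8 6 3

After move 9 (U):
5 0 1
2 4 7
8 6 3

After move 10 (R):
5 1 0
2 4 7
8 6 3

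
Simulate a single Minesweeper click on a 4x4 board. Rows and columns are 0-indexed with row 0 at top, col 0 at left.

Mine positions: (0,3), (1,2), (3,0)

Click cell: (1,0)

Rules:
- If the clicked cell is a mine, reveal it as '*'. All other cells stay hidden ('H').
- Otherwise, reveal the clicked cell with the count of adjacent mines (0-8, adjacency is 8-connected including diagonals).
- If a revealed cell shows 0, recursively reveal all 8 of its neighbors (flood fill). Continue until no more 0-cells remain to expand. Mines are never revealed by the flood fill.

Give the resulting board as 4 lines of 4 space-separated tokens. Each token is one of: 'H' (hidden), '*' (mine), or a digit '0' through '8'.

0 1 H H
0 1 H H
1 2 H H
H H H H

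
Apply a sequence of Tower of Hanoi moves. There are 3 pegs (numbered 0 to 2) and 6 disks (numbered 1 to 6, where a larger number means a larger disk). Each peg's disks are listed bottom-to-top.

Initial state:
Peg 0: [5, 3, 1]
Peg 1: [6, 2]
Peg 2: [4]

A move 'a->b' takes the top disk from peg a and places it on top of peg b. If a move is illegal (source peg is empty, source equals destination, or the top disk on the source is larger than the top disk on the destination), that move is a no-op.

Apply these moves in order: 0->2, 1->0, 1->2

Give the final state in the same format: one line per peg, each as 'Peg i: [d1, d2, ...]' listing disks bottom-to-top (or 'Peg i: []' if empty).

After move 1 (0->2):
Peg 0: [5, 3]
Peg 1: [6, 2]
Peg 2: [4, 1]

After move 2 (1->0):
Peg 0: [5, 3, 2]
Peg 1: [6]
Peg 2: [4, 1]

After move 3 (1->2):
Peg 0: [5, 3, 2]
Peg 1: [6]
Peg 2: [4, 1]

Answer: Peg 0: [5, 3, 2]
Peg 1: [6]
Peg 2: [4, 1]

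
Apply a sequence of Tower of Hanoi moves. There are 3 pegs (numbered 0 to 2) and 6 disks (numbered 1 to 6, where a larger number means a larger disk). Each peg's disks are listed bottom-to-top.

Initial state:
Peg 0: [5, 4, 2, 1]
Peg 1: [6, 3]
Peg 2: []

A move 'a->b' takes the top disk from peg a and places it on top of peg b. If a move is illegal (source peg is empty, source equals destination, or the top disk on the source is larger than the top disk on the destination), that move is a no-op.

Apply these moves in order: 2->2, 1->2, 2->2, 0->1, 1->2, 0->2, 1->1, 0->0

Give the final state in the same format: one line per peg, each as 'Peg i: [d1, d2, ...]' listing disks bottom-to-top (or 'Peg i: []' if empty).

After move 1 (2->2):
Peg 0: [5, 4, 2, 1]
Peg 1: [6, 3]
Peg 2: []

After move 2 (1->2):
Peg 0: [5, 4, 2, 1]
Peg 1: [6]
Peg 2: [3]

After move 3 (2->2):
Peg 0: [5, 4, 2, 1]
Peg 1: [6]
Peg 2: [3]

After move 4 (0->1):
Peg 0: [5, 4, 2]
Peg 1: [6, 1]
Peg 2: [3]

After move 5 (1->2):
Peg 0: [5, 4, 2]
Peg 1: [6]
Peg 2: [3, 1]

After move 6 (0->2):
Peg 0: [5, 4, 2]
Peg 1: [6]
Peg 2: [3, 1]

After move 7 (1->1):
Peg 0: [5, 4, 2]
Peg 1: [6]
Peg 2: [3, 1]

After move 8 (0->0):
Peg 0: [5, 4, 2]
Peg 1: [6]
Peg 2: [3, 1]

Answer: Peg 0: [5, 4, 2]
Peg 1: [6]
Peg 2: [3, 1]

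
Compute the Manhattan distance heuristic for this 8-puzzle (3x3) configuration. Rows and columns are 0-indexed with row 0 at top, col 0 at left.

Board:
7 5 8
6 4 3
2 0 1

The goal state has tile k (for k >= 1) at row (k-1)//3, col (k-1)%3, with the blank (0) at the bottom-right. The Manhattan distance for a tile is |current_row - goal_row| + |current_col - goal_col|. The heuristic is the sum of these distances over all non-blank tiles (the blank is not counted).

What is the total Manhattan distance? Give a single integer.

Answer: 17

Derivation:
Tile 7: (0,0)->(2,0) = 2
Tile 5: (0,1)->(1,1) = 1
Tile 8: (0,2)->(2,1) = 3
Tile 6: (1,0)->(1,2) = 2
Tile 4: (1,1)->(1,0) = 1
Tile 3: (1,2)->(0,2) = 1
Tile 2: (2,0)->(0,1) = 3
Tile 1: (2,2)->(0,0) = 4
Sum: 2 + 1 + 3 + 2 + 1 + 1 + 3 + 4 = 17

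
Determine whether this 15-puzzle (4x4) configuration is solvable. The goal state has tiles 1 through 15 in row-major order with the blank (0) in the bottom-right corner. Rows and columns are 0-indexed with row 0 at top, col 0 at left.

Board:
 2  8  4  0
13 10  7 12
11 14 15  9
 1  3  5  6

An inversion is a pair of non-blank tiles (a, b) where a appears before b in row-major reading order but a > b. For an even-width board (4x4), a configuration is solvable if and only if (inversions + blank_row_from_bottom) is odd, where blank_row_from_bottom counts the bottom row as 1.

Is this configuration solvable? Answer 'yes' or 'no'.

Inversions: 53
Blank is in row 0 (0-indexed from top), which is row 4 counting from the bottom (bottom = 1).
53 + 4 = 57, which is odd, so the puzzle is solvable.

Answer: yes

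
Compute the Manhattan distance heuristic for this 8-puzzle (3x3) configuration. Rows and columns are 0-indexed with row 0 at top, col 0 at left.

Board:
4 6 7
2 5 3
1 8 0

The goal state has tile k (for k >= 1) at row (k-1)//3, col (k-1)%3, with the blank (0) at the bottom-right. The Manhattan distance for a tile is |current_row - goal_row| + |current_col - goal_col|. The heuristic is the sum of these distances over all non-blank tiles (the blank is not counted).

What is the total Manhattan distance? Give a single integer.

Answer: 12

Derivation:
Tile 4: (0,0)->(1,0) = 1
Tile 6: (0,1)->(1,2) = 2
Tile 7: (0,2)->(2,0) = 4
Tile 2: (1,0)->(0,1) = 2
Tile 5: (1,1)->(1,1) = 0
Tile 3: (1,2)->(0,2) = 1
Tile 1: (2,0)->(0,0) = 2
Tile 8: (2,1)->(2,1) = 0
Sum: 1 + 2 + 4 + 2 + 0 + 1 + 2 + 0 = 12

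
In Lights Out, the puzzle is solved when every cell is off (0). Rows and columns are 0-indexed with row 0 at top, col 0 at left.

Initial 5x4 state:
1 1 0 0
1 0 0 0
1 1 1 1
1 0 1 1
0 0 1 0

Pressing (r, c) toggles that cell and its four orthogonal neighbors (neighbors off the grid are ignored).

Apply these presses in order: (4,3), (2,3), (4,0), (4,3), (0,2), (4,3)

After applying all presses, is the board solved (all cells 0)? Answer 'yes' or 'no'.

Answer: no

Derivation:
After press 1 at (4,3):
1 1 0 0
1 0 0 0
1 1 1 1
1 0 1 0
0 0 0 1

After press 2 at (2,3):
1 1 0 0
1 0 0 1
1 1 0 0
1 0 1 1
0 0 0 1

After press 3 at (4,0):
1 1 0 0
1 0 0 1
1 1 0 0
0 0 1 1
1 1 0 1

After press 4 at (4,3):
1 1 0 0
1 0 0 1
1 1 0 0
0 0 1 0
1 1 1 0

After press 5 at (0,2):
1 0 1 1
1 0 1 1
1 1 0 0
0 0 1 0
1 1 1 0

After press 6 at (4,3):
1 0 1 1
1 0 1 1
1 1 0 0
0 0 1 1
1 1 0 1

Lights still on: 13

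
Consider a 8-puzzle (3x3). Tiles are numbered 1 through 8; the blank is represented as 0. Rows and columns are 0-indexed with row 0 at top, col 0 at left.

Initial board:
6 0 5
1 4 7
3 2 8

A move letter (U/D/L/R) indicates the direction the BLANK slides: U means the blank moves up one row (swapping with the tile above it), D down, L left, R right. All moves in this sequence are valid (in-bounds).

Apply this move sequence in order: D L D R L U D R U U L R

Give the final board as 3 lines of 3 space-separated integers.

After move 1 (D):
6 4 5
1 0 7
3 2 8

After move 2 (L):
6 4 5
0 1 7
3 2 8

After move 3 (D):
6 4 5
3 1 7
0 2 8

After move 4 (R):
6 4 5
3 1 7
2 0 8

After move 5 (L):
6 4 5
3 1 7
0 2 8

After move 6 (U):
6 4 5
0 1 7
3 2 8

After move 7 (D):
6 4 5
3 1 7
0 2 8

After move 8 (R):
6 4 5
3 1 7
2 0 8

After move 9 (U):
6 4 5
3 0 7
2 1 8

After move 10 (U):
6 0 5
3 4 7
2 1 8

After move 11 (L):
0 6 5
3 4 7
2 1 8

After move 12 (R):
6 0 5
3 4 7
2 1 8

Answer: 6 0 5
3 4 7
2 1 8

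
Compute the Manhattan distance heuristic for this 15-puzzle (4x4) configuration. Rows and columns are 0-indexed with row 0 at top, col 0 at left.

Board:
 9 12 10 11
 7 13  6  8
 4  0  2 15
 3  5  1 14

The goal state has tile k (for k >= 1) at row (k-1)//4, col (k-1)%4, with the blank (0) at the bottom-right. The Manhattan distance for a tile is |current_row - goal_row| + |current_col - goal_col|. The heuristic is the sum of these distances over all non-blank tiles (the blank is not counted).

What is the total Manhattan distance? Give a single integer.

Tile 9: at (0,0), goal (2,0), distance |0-2|+|0-0| = 2
Tile 12: at (0,1), goal (2,3), distance |0-2|+|1-3| = 4
Tile 10: at (0,2), goal (2,1), distance |0-2|+|2-1| = 3
Tile 11: at (0,3), goal (2,2), distance |0-2|+|3-2| = 3
Tile 7: at (1,0), goal (1,2), distance |1-1|+|0-2| = 2
Tile 13: at (1,1), goal (3,0), distance |1-3|+|1-0| = 3
Tile 6: at (1,2), goal (1,1), distance |1-1|+|2-1| = 1
Tile 8: at (1,3), goal (1,3), distance |1-1|+|3-3| = 0
Tile 4: at (2,0), goal (0,3), distance |2-0|+|0-3| = 5
Tile 2: at (2,2), goal (0,1), distance |2-0|+|2-1| = 3
Tile 15: at (2,3), goal (3,2), distance |2-3|+|3-2| = 2
Tile 3: at (3,0), goal (0,2), distance |3-0|+|0-2| = 5
Tile 5: at (3,1), goal (1,0), distance |3-1|+|1-0| = 3
Tile 1: at (3,2), goal (0,0), distance |3-0|+|2-0| = 5
Tile 14: at (3,3), goal (3,1), distance |3-3|+|3-1| = 2
Sum: 2 + 4 + 3 + 3 + 2 + 3 + 1 + 0 + 5 + 3 + 2 + 5 + 3 + 5 + 2 = 43

Answer: 43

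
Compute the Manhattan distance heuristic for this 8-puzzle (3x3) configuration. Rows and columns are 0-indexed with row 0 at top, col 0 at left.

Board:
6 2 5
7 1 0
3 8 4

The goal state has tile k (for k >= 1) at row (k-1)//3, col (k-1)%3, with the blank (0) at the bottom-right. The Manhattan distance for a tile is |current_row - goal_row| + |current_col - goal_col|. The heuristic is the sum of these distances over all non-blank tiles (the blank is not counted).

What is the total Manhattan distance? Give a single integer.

Answer: 15

Derivation:
Tile 6: at (0,0), goal (1,2), distance |0-1|+|0-2| = 3
Tile 2: at (0,1), goal (0,1), distance |0-0|+|1-1| = 0
Tile 5: at (0,2), goal (1,1), distance |0-1|+|2-1| = 2
Tile 7: at (1,0), goal (2,0), distance |1-2|+|0-0| = 1
Tile 1: at (1,1), goal (0,0), distance |1-0|+|1-0| = 2
Tile 3: at (2,0), goal (0,2), distance |2-0|+|0-2| = 4
Tile 8: at (2,1), goal (2,1), distance |2-2|+|1-1| = 0
Tile 4: at (2,2), goal (1,0), distance |2-1|+|2-0| = 3
Sum: 3 + 0 + 2 + 1 + 2 + 4 + 0 + 3 = 15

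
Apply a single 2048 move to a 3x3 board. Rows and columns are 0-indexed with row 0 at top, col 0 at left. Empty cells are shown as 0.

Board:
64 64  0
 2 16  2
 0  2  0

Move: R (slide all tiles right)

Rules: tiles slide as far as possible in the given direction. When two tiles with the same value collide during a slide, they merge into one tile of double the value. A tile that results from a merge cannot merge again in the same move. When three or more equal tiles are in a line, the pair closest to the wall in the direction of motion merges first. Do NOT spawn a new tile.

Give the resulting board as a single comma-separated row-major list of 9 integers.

Slide right:
row 0: [64, 64, 0] -> [0, 0, 128]
row 1: [2, 16, 2] -> [2, 16, 2]
row 2: [0, 2, 0] -> [0, 0, 2]

Answer: 0, 0, 128, 2, 16, 2, 0, 0, 2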